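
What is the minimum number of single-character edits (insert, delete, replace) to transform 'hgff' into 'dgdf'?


Building DP table for s1='hgff' (len 4) and s2='dgdf' (len 4):
       d  g  d  f
    0  1  2  3  4
  h 1  1  2  3  4
  g 2  2  1  2  3
  f 3  3  2  2  2
  f 4  4  3  3  2
Edit distance = dp[4][4] = 2

2


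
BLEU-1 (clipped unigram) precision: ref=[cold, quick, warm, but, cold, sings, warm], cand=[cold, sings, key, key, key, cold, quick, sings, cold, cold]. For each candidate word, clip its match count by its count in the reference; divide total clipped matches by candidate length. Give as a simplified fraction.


Reference word counts: {'but': 1, 'cold': 2, 'quick': 1, 'sings': 1, 'warm': 2}
Checking each candidate word (with clipping):
  'cold' -> in reference (ref count 2, used 1/2) -> match (matches: 1)
  'sings' -> in reference (ref count 1, used 1/1) -> match (matches: 2)
  'key' -> not in reference -> no match (matches: 2)
  'key' -> not in reference -> no match (matches: 2)
  'key' -> not in reference -> no match (matches: 2)
  'cold' -> in reference (ref count 2, used 2/2) -> match (matches: 3)
  'quick' -> in reference (ref count 1, used 1/1) -> match (matches: 4)
  'sings' -> ref count 1 already used up (1/1) -> clipped, no match (matches: 4)
  'cold' -> ref count 2 already used up (2/2) -> clipped, no match (matches: 4)
  'cold' -> ref count 2 already used up (2/2) -> clipped, no match (matches: 4)
Clipped matches: 4, Candidate length: 10
Precision = 4/10 = 2/5

2/5


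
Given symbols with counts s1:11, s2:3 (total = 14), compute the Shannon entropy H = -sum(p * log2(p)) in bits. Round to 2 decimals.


Computing entropy H = -sum(p_i * log2(p_i)):
  s1: p = 11/14 = 0.7857, -p*log2(p) = 0.2734
  s2: p = 3/14 = 0.2143, -p*log2(p) = 0.4762
H = sum of terms = 0.7496
Rounded to 2 decimals: 0.75

0.75


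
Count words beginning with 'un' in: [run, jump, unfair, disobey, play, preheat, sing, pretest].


Checking each word for prefix 'un':
  'run' -> no (count: 0)
  'jump' -> no (count: 0)
  'unfair' -> YES, starts with 'un' (count: 1)
  'disobey' -> no (count: 1)
  'play' -> no (count: 1)
  'preheat' -> no (count: 1)
  'sing' -> no (count: 1)
  'pretest' -> no (count: 1)
Total with prefix 'un': 1

1


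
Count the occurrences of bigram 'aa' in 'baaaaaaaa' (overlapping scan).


Scanning 'baaaaaaaa' for bigram 'aa':
  Position 0: 'ba' -> no
  Position 1: 'aa' -> MATCH
  Position 2: 'aa' -> MATCH
  Position 3: 'aa' -> MATCH
  Position 4: 'aa' -> MATCH
  Position 5: 'aa' -> MATCH
  Position 6: 'aa' -> MATCH
  Position 7: 'aa' -> MATCH
Total matches: 7

7


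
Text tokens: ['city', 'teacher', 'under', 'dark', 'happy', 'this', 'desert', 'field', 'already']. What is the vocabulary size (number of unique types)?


Listing all tokens and tracking unique types:
  Token 1: 'city' -> NEW (unique so far: 1)
  Token 2: 'teacher' -> NEW (unique so far: 2)
  Token 3: 'under' -> NEW (unique so far: 3)
  Token 4: 'dark' -> NEW (unique so far: 4)
  Token 5: 'happy' -> NEW (unique so far: 5)
  Token 6: 'this' -> NEW (unique so far: 6)
  Token 7: 'desert' -> NEW (unique so far: 7)
  Token 8: 'field' -> NEW (unique so far: 8)
  Token 9: 'already' -> NEW (unique so far: 9)
Unique types: ('already', 'city', 'dark', 'desert', 'field', 'happy', 'teacher', 'this', 'under')
Vocabulary size: 9

9


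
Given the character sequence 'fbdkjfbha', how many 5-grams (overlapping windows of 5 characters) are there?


String 'fbdkjfbha' has length L = 9.
Number of overlapping n-grams = L - n + 1
Substituting: 9 - 5 + 1 = 5

5


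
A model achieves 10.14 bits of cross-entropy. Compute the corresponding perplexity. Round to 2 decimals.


Perplexity formula: PP = 2^H
H = 10.14
PP = 2^10.14
Decompose: 2^10.14 = 2^10 * 2^0.14
2^10 = 1024, 2^0.14 ~ 1.1019051
PP ~ 1024 * 1.1019051 = 1128.3508224
Rounded to 2 decimals: 1128.35

1128.35


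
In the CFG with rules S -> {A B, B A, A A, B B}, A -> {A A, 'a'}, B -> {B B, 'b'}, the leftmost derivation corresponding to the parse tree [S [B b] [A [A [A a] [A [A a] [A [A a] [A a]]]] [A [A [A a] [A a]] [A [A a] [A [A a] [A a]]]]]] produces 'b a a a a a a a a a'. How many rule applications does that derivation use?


Every bracketed nonterminal node [X ...] in the tree is produced by exactly one rule application.
Reading the tree off as a leftmost derivation:
  Step 1: S  =>  B A   (applied S -> B A)
  Step 2: B A  =>  b A   (applied B -> b)
  Step 3: b A  =>  b A A   (applied A -> A A)
  Step 4: b A A  =>  b A A A   (applied A -> A A)
  Step 5: b A A A  =>  b a A A   (applied A -> a)
  Step 6: b a A A  =>  b a A A A   (applied A -> A A)
  Step 7: b a A A A  =>  b a a A A   (applied A -> a)
  Step 8: b a a A A  =>  b a a A A A   (applied A -> A A)
  Step 9: b a a A A A  =>  b a a a A A   (applied A -> a)
  Step 10: b a a a A A  =>  b a a a a A   (applied A -> a)
  Step 11: b a a a a A  =>  b a a a a A A   (applied A -> A A)
  Step 12: b a a a a A A  =>  b a a a a A A A   (applied A -> A A)
  Step 13: b a a a a A A A  =>  b a a a a a A A   (applied A -> a)
  Step 14: b a a a a a A A  =>  b a a a a a a A   (applied A -> a)
  Step 15: b a a a a a a A  =>  b a a a a a a A A   (applied A -> A A)
  Step 16: b a a a a a a A A  =>  b a a a a a a a A   (applied A -> a)
  Step 17: b a a a a a a a A  =>  b a a a a a a a A A   (applied A -> A A)
  Step 18: b a a a a a a a A A  =>  b a a a a a a a a A   (applied A -> a)
  Step 19: b a a a a a a a a A  =>  b a a a a a a a a a   (applied A -> a)
Final yield: b a a a a a a a a a
Total rewrite steps: 19

19


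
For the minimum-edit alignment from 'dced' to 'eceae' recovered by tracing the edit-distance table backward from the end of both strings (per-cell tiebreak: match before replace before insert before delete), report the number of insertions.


Edit distance = 3. Backtracking from cell (4, 5) with preference match > replace > insert > delete,
then listing the resulting alignment 'dced' -> 'eceae' left to right:
  Step 1: replace d->e
  Step 2: keep 'c'
  Step 3: keep 'e'
  Step 4: insert 'a' [insertion #1]
  Step 5: replace d->e
Total insertions: 1

1


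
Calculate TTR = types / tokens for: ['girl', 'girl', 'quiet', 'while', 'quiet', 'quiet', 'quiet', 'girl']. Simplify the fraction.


Tokens: 8
Unique types: ('girl', 'quiet', 'while') = 3
TTR = 3/8
Already in lowest terms.

3/8


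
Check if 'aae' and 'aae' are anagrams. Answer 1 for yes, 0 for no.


Sort characters of 'aae': 'aae'
Sort characters of 'aae': 'aae'
Sorted forms match -> they ARE anagrams
Result: 1

1


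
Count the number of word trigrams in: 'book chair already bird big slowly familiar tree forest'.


Word trigrams from [9] words:
  Trigram 1: (book chair already)
  Trigram 2: (chair already bird)
  Trigram 3: (already bird big)
  Trigram 4: (bird big slowly)
  Trigram 5: (big slowly familiar)
  Trigram 6: (slowly familiar tree)
  Trigram 7: (familiar tree forest)
Total word trigrams: 9 - 2 = 7

7


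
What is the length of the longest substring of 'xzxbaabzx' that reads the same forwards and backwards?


Scanning 'xzxbaabzx' for palindromic substrings.
Substring at positions 3-6: 'baab'.
Check: reverse('baab') = 'baab' -> palindrome confirmed.
Neighbouring characters ('x' / 'z') break symmetry, so it cannot extend further.
No longer palindromic substring exists; longest length = 4

4


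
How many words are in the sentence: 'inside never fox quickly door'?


Counting words by splitting on spaces:
  Word 1: 'inside'
  Word 2: 'never'
  Word 3: 'fox'
  Word 4: 'quickly'
  Word 5: 'door'
Total words: 5

5


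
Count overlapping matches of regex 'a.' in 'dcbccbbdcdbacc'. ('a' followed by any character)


Pattern: a. means 'a' followed by any character.
Scanning 'dcbccbbdcdbacc' position-by-position:
  Pos 0: window 'dc' -> no
  Pos 1: window 'cb' -> no
  Pos 2: window 'bc' -> no
  Pos 3: window 'cc' -> no
  Pos 4: window 'cb' -> no
  Pos 5: window 'bb' -> no
  Pos 6: window 'bd' -> no
  Pos 7: window 'dc' -> no
  Pos 8: window 'cd' -> no
  Pos 9: window 'db' -> no
  Pos 10: window 'ba' -> no
  Pos 11: window 'ac' -> MATCH
  Pos 12: window 'cc' -> no
  Pos 13: window 'c' -> no
Total matches: 1

1


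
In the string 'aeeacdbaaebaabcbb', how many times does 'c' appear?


Scanning 'aeeacdbaaebaabcbb' for 'c':
  Position 4: 'c' -> MATCH (count: 1)
  Position 14: 'c' -> MATCH (count: 2)
Total occurrences of 'c': 2

2


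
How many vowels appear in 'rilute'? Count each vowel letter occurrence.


Scanning each character of 'rilute':
  Position 1: 'r' -> consonant (running count: 0)
  Position 2: 'i' -> vowel (running count: 1)
  Position 3: 'l' -> consonant (running count: 1)
  Position 4: 'u' -> vowel (running count: 2)
  Position 5: 't' -> consonant (running count: 2)
  Position 6: 'e' -> vowel (running count: 3)
Total vowels: 3

3


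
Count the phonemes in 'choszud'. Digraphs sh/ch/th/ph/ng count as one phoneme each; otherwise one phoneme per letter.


Parsing 'choszud' greedily, digraphs first:
  'ch' -> digraph (1 consonant phoneme) (phonemes so far: 1)
  'o' -> vowel phoneme (phonemes so far: 2)
  's' -> consonant phoneme (phonemes so far: 3)
  'z' -> consonant phoneme (phonemes so far: 4)
  'u' -> vowel phoneme (phonemes so far: 5)
  'd' -> consonant phoneme (phonemes so far: 6)
Total phonemes: 6

6


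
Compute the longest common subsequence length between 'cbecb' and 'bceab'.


DP table for LCS of 'cbecb' and 'bceab':
       b  c  e  a  b
    0  0  0  0  0  0
  c 0  0  1  1  1  1
  b 0  1  1  1  1  2
  e 0  1  1  2  2  2
  c 0  1  2  2  2  2
  b 0  1  2  2  2  3
LCS: 'ceb'
LCS length = 3

3


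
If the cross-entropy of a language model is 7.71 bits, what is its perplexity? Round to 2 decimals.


Perplexity formula: PP = 2^H
H = 7.71
PP = 2^7.71
Decompose: 2^7.71 = 2^7 * 2^0.71
2^7 = 128, 2^0.71 ~ 1.6358041
PP ~ 128 * 1.6358041 = 209.3829248
Rounded to 2 decimals: 209.38

209.38


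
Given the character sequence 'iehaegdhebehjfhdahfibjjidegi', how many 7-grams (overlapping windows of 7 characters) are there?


String 'iehaegdhebehjfhdahfibjjidegi' has length L = 28.
Number of overlapping n-grams = L - n + 1
Substituting: 28 - 7 + 1 = 22

22


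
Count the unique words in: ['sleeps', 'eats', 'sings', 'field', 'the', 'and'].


Listing all tokens and tracking unique types:
  Token 1: 'sleeps' -> NEW (unique so far: 1)
  Token 2: 'eats' -> NEW (unique so far: 2)
  Token 3: 'sings' -> NEW (unique so far: 3)
  Token 4: 'field' -> NEW (unique so far: 4)
  Token 5: 'the' -> NEW (unique so far: 5)
  Token 6: 'and' -> NEW (unique so far: 6)
Unique types: ('and', 'eats', 'field', 'sings', 'sleeps', 'the')
Vocabulary size: 6

6


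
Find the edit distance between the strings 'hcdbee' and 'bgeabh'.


Building DP table for s1='hcdbee' (len 6) and s2='bgeabh' (len 6):
       b  g  e  a  b  h
    0  1  2  3  4  5  6
  h 1  1  2  3  4  5  5
  c 2  2  2  3  4  5  6
  d 3  3  3  3  4  5  6
  b 4  3  4  4  4  4  5
  e 5  4  4  4  5  5  5
  e 6  5  5  4  5  6  6
Edit distance = dp[6][6] = 6

6


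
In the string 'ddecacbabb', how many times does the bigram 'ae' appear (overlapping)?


Scanning 'ddecacbabb' for bigram 'ae':
  Position 0: 'dd' -> no
  Position 1: 'de' -> no
  Position 2: 'ec' -> no
  Position 3: 'ca' -> no
  Position 4: 'ac' -> no
  Position 5: 'cb' -> no
  Position 6: 'ba' -> no
  Position 7: 'ab' -> no
  Position 8: 'bb' -> no
Total matches: 0

0


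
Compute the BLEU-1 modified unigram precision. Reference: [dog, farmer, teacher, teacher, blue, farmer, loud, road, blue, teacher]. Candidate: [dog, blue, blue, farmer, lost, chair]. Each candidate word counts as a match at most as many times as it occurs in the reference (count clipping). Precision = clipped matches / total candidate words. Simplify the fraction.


Reference word counts: {'blue': 2, 'dog': 1, 'farmer': 2, 'loud': 1, 'road': 1, 'teacher': 3}
Checking each candidate word (with clipping):
  'dog' -> in reference (ref count 1, used 1/1) -> match (matches: 1)
  'blue' -> in reference (ref count 2, used 1/2) -> match (matches: 2)
  'blue' -> in reference (ref count 2, used 2/2) -> match (matches: 3)
  'farmer' -> in reference (ref count 2, used 1/2) -> match (matches: 4)
  'lost' -> not in reference -> no match (matches: 4)
  'chair' -> not in reference -> no match (matches: 4)
Clipped matches: 4, Candidate length: 6
Precision = 4/6 = 2/3

2/3


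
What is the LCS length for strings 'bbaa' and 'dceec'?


DP table for LCS of 'bbaa' and 'dceec':
       d  c  e  e  c
    0  0  0  0  0  0
  b 0  0  0  0  0  0
  b 0  0  0  0  0  0
  a 0  0  0  0  0  0
  a 0  0  0  0  0  0
LCS length = 0

0


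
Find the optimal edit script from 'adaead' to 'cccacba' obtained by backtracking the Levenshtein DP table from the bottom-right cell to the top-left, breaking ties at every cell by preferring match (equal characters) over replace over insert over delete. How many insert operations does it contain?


Edit distance = 6. Backtracking from cell (6, 7) with preference match > replace > insert > delete,
then listing the resulting alignment 'adaead' -> 'cccacba' left to right:
  Step 1: insert 'c' [insertion #1]
  Step 2: replace a->c
  Step 3: replace d->c
  Step 4: keep 'a'
  Step 5: replace e->c
  Step 6: replace a->b
  Step 7: replace d->a
Total insertions: 1

1


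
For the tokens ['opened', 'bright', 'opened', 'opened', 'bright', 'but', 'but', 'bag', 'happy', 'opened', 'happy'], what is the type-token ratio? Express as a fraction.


Tokens: 11
Unique types: ('bag', 'bright', 'but', 'happy', 'opened') = 5
TTR = 5/11
Already in lowest terms.

5/11


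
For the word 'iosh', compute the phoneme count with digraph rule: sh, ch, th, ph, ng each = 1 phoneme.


Parsing 'iosh' greedily, digraphs first:
  'i' -> vowel phoneme (phonemes so far: 1)
  'o' -> vowel phoneme (phonemes so far: 2)
  'sh' -> digraph (1 consonant phoneme) (phonemes so far: 3)
Total phonemes: 3

3


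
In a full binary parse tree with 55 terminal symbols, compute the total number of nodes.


Leaf nodes (terminals): 55
Internal nodes = n - 1 = 55 - 1 = 54
Total = leaves + internal = 55 + 54 = 109

109


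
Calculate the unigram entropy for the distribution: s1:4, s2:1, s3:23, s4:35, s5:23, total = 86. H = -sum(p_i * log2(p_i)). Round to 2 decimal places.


Computing entropy H = -sum(p_i * log2(p_i)):
  s1: p = 4/86 = 0.0465, -p*log2(p) = 0.2059
  s2: p = 1/86 = 0.0116, -p*log2(p) = 0.0747
  s3: p = 23/86 = 0.2674, -p*log2(p) = 0.5089
  s4: p = 35/86 = 0.4070, -p*log2(p) = 0.5278
  s5: p = 23/86 = 0.2674, -p*log2(p) = 0.5089
H = sum of terms = 1.8262
Rounded to 2 decimals: 1.83

1.83


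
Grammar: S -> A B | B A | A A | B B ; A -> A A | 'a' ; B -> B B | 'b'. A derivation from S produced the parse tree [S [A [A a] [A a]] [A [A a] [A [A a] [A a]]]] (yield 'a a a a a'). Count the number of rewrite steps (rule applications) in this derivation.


Every bracketed nonterminal node [X ...] in the tree is produced by exactly one rule application.
Reading the tree off as a leftmost derivation:
  Step 1: S  =>  A A   (applied S -> A A)
  Step 2: A A  =>  A A A   (applied A -> A A)
  Step 3: A A A  =>  a A A   (applied A -> a)
  Step 4: a A A  =>  a a A   (applied A -> a)
  Step 5: a a A  =>  a a A A   (applied A -> A A)
  Step 6: a a A A  =>  a a a A   (applied A -> a)
  Step 7: a a a A  =>  a a a A A   (applied A -> A A)
  Step 8: a a a A A  =>  a a a a A   (applied A -> a)
  Step 9: a a a a A  =>  a a a a a   (applied A -> a)
Final yield: a a a a a
Total rewrite steps: 9

9


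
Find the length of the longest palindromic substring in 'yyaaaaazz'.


Scanning 'yyaaaaazz' for palindromic substrings.
Substring at positions 2-6: 'aaaaa'.
Check: reverse('aaaaa') = 'aaaaa' -> palindrome confirmed.
Neighbouring characters ('y' / 'z') break symmetry, so it cannot extend further.
No longer palindromic substring exists; longest length = 5

5


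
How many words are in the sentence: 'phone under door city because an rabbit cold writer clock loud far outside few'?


Counting words by splitting on spaces:
  Word 1: 'phone'
  Word 2: 'under'
  Word 3: 'door'
  Word 4: 'city'
  Word 5: 'because'
  Word 6: 'an'
  Word 7: 'rabbit'
  Word 8: 'cold'
  Word 9: 'writer'
  Word 10: 'clock'
  Word 11: 'loud'
  Word 12: 'far'
  Word 13: 'outside'
  Word 14: 'few'
Total words: 14

14


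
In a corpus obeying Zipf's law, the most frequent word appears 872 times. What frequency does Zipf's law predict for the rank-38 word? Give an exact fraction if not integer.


Zipf's law: freq(rank) = f1 / rank
f1 = 872, rank = 38
freq = 872 / 38
GCD(872, 38) = 2
Simplified: 436/19

436/19


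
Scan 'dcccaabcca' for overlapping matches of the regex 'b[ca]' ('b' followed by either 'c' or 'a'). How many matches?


Pattern: b[ca] means 'b' followed by either 'c' or 'a'.
Scanning 'dcccaabcca' position-by-position:
  Pos 0: window 'dc' -> no
  Pos 1: window 'cc' -> no
  Pos 2: window 'cc' -> no
  Pos 3: window 'ca' -> no
  Pos 4: window 'aa' -> no
  Pos 5: window 'ab' -> no
  Pos 6: window 'bc' -> MATCH
  Pos 7: window 'cc' -> no
  Pos 8: window 'ca' -> no
  Pos 9: window 'a' -> no
Total matches: 1

1


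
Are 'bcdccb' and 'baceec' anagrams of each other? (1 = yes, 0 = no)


Sort characters of 'bcdccb': 'bbcccd'
Sort characters of 'baceec': 'abccee'
Sorted forms differ -> they are NOT anagrams
Result: 0

0


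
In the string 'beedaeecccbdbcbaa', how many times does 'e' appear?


Scanning 'beedaeecccbdbcbaa' for 'e':
  Position 1: 'e' -> MATCH (count: 1)
  Position 2: 'e' -> MATCH (count: 2)
  Position 5: 'e' -> MATCH (count: 3)
  Position 6: 'e' -> MATCH (count: 4)
Total occurrences of 'e': 4

4


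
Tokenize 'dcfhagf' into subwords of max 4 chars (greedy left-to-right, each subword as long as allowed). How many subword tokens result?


'dcfhagf' has 7 characters.
Chunking with max size 4:
  Chunk 1: 'dcfh' (positions 0-3)
  Chunk 2: 'agf' (positions 4-6)
Total chunks: ceil(7 / 4) = 2

2


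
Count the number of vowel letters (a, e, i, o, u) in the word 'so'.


Scanning each character of 'so':
  Position 1: 's' -> consonant (running count: 0)
  Position 2: 'o' -> vowel (running count: 1)
Total vowels: 1

1


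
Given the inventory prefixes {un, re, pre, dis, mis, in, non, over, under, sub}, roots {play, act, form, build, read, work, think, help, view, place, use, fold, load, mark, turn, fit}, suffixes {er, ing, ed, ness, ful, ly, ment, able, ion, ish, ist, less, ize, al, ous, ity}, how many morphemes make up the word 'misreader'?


Segmenting 'misreader' against the inventory:
  'mis' -> prefix (morpheme 1)
  'read' -> root (morpheme 2)
  'er' -> suffix (morpheme 3)
Total morphemes: 3

3


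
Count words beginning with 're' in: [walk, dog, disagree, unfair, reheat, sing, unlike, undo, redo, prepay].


Checking each word for prefix 're':
  'walk' -> no (count: 0)
  'dog' -> no (count: 0)
  'disagree' -> no (count: 0)
  'unfair' -> no (count: 0)
  'reheat' -> YES, starts with 're' (count: 1)
  'sing' -> no (count: 1)
  'unlike' -> no (count: 1)
  'undo' -> no (count: 1)
  'redo' -> YES, starts with 're' (count: 2)
  'prepay' -> no (count: 2)
Total with prefix 're': 2

2


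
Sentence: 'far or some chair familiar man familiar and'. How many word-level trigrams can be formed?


Word trigrams from [8] words:
  Trigram 1: (far or some)
  Trigram 2: (or some chair)
  Trigram 3: (some chair familiar)
  Trigram 4: (chair familiar man)
  Trigram 5: (familiar man familiar)
  Trigram 6: (man familiar and)
Total word trigrams: 8 - 2 = 6

6


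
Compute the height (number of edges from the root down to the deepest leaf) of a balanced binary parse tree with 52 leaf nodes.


In a balanced binary tree with n leaves the deepest leaf is ceil(log2(n)) edges below the root.
log2(52) = 5.7004
ceil(5.7004) = 6
height (edges) = 6

6


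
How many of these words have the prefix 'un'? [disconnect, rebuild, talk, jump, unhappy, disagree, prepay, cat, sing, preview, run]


Checking each word for prefix 'un':
  'disconnect' -> no (count: 0)
  'rebuild' -> no (count: 0)
  'talk' -> no (count: 0)
  'jump' -> no (count: 0)
  'unhappy' -> YES, starts with 'un' (count: 1)
  'disagree' -> no (count: 1)
  'prepay' -> no (count: 1)
  'cat' -> no (count: 1)
  'sing' -> no (count: 1)
  'preview' -> no (count: 1)
  'run' -> no (count: 1)
Total with prefix 'un': 1

1


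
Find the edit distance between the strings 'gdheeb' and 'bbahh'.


Building DP table for s1='gdheeb' (len 6) and s2='bbahh' (len 5):
       b  b  a  h  h
    0  1  2  3  4  5
  g 1  1  2  3  4  5
  d 2  2  2  3  4  5
  h 3  3  3  3  3  4
  e 4  4  4  4  4  4
  e 5  5  5  5  5  5
  b 6  5  5  6  6  6
Edit distance = dp[6][5] = 6

6


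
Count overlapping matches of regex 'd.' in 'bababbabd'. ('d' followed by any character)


Pattern: d. means 'd' followed by any character.
Scanning 'bababbabd' position-by-position:
  Pos 0: window 'ba' -> no
  Pos 1: window 'ab' -> no
  Pos 2: window 'ba' -> no
  Pos 3: window 'ab' -> no
  Pos 4: window 'bb' -> no
  Pos 5: window 'ba' -> no
  Pos 6: window 'ab' -> no
  Pos 7: window 'bd' -> no
  Pos 8: window 'd' -> no
Total matches: 0

0


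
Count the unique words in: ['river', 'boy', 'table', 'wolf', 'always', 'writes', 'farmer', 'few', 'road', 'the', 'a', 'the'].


Listing all tokens and tracking unique types:
  Token 1: 'river' -> NEW (unique so far: 1)
  Token 2: 'boy' -> NEW (unique so far: 2)
  Token 3: 'table' -> NEW (unique so far: 3)
  Token 4: 'wolf' -> NEW (unique so far: 4)
  Token 5: 'always' -> NEW (unique so far: 5)
  Token 6: 'writes' -> NEW (unique so far: 6)
  Token 7: 'farmer' -> NEW (unique so far: 7)
  Token 8: 'few' -> NEW (unique so far: 8)
  Token 9: 'road' -> NEW (unique so far: 9)
  Token 10: 'the' -> NEW (unique so far: 10)
  Token 11: 'a' -> NEW (unique so far: 11)
  Token 12: 'the' -> duplicate (unique so far: 11)
Unique types: ('a', 'always', 'boy', 'farmer', 'few', 'river', 'road', 'table', 'the', 'wolf', 'writes')
Vocabulary size: 11

11


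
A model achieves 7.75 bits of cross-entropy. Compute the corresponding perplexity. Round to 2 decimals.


Perplexity formula: PP = 2^H
H = 7.75
PP = 2^7.75
Decompose: 2^7.75 = 2^7 * 2^0.75
2^7 = 128, 2^0.75 ~ 1.6817928
PP ~ 128 * 1.6817928 = 215.2694784
Rounded to 2 decimals: 215.27

215.27


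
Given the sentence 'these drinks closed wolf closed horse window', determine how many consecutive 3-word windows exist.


Word trigrams from [7] words:
  Trigram 1: (these drinks closed)
  Trigram 2: (drinks closed wolf)
  Trigram 3: (closed wolf closed)
  Trigram 4: (wolf closed horse)
  Trigram 5: (closed horse window)
Total word trigrams: 7 - 2 = 5

5


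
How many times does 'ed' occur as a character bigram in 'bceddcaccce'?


Scanning 'bceddcaccce' for bigram 'ed':
  Position 0: 'bc' -> no
  Position 1: 'ce' -> no
  Position 2: 'ed' -> MATCH
  Position 3: 'dd' -> no
  Position 4: 'dc' -> no
  Position 5: 'ca' -> no
  Position 6: 'ac' -> no
  Position 7: 'cc' -> no
  Position 8: 'cc' -> no
  Position 9: 'ce' -> no
Total matches: 1

1


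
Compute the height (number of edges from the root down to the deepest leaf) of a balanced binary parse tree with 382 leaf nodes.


In a balanced binary tree with n leaves the deepest leaf is ceil(log2(n)) edges below the root.
log2(382) = 8.5774
ceil(8.5774) = 9
height (edges) = 9

9


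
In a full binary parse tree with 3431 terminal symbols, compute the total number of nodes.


Leaf nodes (terminals): 3431
Internal nodes = n - 1 = 3431 - 1 = 3430
Total = leaves + internal = 3431 + 3430 = 6861

6861


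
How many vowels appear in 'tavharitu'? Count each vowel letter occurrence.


Scanning each character of 'tavharitu':
  Position 1: 't' -> consonant (running count: 0)
  Position 2: 'a' -> vowel (running count: 1)
  Position 3: 'v' -> consonant (running count: 1)
  Position 4: 'h' -> consonant (running count: 1)
  Position 5: 'a' -> vowel (running count: 2)
  Position 6: 'r' -> consonant (running count: 2)
  Position 7: 'i' -> vowel (running count: 3)
  Position 8: 't' -> consonant (running count: 3)
  Position 9: 'u' -> vowel (running count: 4)
Total vowels: 4

4


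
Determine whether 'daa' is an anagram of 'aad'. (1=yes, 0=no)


Sort characters of 'daa': 'aad'
Sort characters of 'aad': 'aad'
Sorted forms match -> they ARE anagrams
Result: 1

1


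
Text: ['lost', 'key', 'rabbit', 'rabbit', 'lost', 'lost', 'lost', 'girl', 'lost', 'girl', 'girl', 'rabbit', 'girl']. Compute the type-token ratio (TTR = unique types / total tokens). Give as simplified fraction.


Tokens: 13
Unique types: ('girl', 'key', 'lost', 'rabbit') = 4
TTR = 4/13
Already in lowest terms.

4/13


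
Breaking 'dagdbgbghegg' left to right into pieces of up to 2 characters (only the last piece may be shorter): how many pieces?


'dagdbgbghegg' has 12 characters.
Chunking with max size 2:
  Chunk 1: 'da' (positions 0-1)
  Chunk 2: 'gd' (positions 2-3)
  Chunk 3: 'bg' (positions 4-5)
  Chunk 4: 'bg' (positions 6-7)
  Chunk 5: 'he' (positions 8-9)
  Chunk 6: 'gg' (positions 10-11)
Total chunks: ceil(12 / 2) = 6

6


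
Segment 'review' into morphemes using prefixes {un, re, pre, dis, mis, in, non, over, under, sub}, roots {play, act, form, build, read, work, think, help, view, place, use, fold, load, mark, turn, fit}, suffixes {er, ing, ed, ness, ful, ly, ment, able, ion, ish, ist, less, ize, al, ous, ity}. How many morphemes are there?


Segmenting 'review' against the inventory:
  're' -> prefix (morpheme 1)
  'view' -> root (morpheme 2)
Total morphemes: 2

2


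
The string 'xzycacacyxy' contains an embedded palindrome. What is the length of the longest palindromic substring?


Scanning 'xzycacacyxy' for palindromic substrings.
Substring at positions 2-8: 'ycacacy'.
Check: reverse('ycacacy') = 'ycacacy' -> palindrome confirmed.
Neighbouring characters ('z' / 'x') break symmetry, so it cannot extend further.
No longer palindromic substring exists; longest length = 7

7


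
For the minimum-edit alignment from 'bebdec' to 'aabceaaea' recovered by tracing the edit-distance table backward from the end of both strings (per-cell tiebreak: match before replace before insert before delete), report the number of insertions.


Edit distance = 6. Backtracking from cell (6, 9) with preference match > replace > insert > delete,
then listing the resulting alignment 'bebdec' -> 'aabceaaea' left to right:
  Step 1: insert 'a' [insertion #1]
  Step 2: insert 'a' [insertion #2]
  Step 3: keep 'b'
  Step 4: insert 'c' [insertion #3]
  Step 5: keep 'e'
  Step 6: replace b->a
  Step 7: replace d->a
  Step 8: keep 'e'
  Step 9: replace c->a
Total insertions: 3

3


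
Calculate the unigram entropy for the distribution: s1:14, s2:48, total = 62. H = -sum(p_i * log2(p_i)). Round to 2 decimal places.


Computing entropy H = -sum(p_i * log2(p_i)):
  s1: p = 14/62 = 0.2258, -p*log2(p) = 0.4848
  s2: p = 48/62 = 0.7742, -p*log2(p) = 0.2859
H = sum of terms = 0.7707
Rounded to 2 decimals: 0.77

0.77


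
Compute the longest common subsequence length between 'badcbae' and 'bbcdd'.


DP table for LCS of 'badcbae' and 'bbcdd':
       b  b  c  d  d
    0  0  0  0  0  0
  b 0  1  1  1  1  1
  a 0  1  1  1  1  1
  d 0  1  1  1  2  2
  c 0  1  1  2  2  2
  b 0  1  2  2  2  2
  a 0  1  2  2  2  2
  e 0  1  2  2  2  2
LCS: 'bd'
LCS length = 2

2


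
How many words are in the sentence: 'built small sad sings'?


Counting words by splitting on spaces:
  Word 1: 'built'
  Word 2: 'small'
  Word 3: 'sad'
  Word 4: 'sings'
Total words: 4

4


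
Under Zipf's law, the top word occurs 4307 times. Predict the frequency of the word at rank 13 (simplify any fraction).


Zipf's law: freq(rank) = f1 / rank
f1 = 4307, rank = 13
freq = 4307 / 13
GCD(4307, 13) = 1
Simplified: 4307/13

4307/13


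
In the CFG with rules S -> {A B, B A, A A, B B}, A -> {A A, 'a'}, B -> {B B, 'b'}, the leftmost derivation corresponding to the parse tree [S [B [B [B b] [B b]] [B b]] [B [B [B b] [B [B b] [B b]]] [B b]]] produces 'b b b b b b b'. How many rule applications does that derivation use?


Every bracketed nonterminal node [X ...] in the tree is produced by exactly one rule application.
Reading the tree off as a leftmost derivation:
  Step 1: S  =>  B B   (applied S -> B B)
  Step 2: B B  =>  B B B   (applied B -> B B)
  Step 3: B B B  =>  B B B B   (applied B -> B B)
  Step 4: B B B B  =>  b B B B   (applied B -> b)
  Step 5: b B B B  =>  b b B B   (applied B -> b)
  Step 6: b b B B  =>  b b b B   (applied B -> b)
  Step 7: b b b B  =>  b b b B B   (applied B -> B B)
  Step 8: b b b B B  =>  b b b B B B   (applied B -> B B)
  Step 9: b b b B B B  =>  b b b b B B   (applied B -> b)
  Step 10: b b b b B B  =>  b b b b B B B   (applied B -> B B)
  Step 11: b b b b B B B  =>  b b b b b B B   (applied B -> b)
  Step 12: b b b b b B B  =>  b b b b b b B   (applied B -> b)
  Step 13: b b b b b b B  =>  b b b b b b b   (applied B -> b)
Final yield: b b b b b b b
Total rewrite steps: 13

13


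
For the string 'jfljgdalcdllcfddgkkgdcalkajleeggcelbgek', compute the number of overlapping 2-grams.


String 'jfljgdalcdllcfddgkkgdcalkajleeggcelbgek' has length L = 39.
Number of overlapping n-grams = L - n + 1
Substituting: 39 - 2 + 1 = 38

38


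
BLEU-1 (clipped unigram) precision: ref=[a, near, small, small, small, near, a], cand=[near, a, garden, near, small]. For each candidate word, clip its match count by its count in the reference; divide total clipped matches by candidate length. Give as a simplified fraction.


Reference word counts: {'a': 2, 'near': 2, 'small': 3}
Checking each candidate word (with clipping):
  'near' -> in reference (ref count 2, used 1/2) -> match (matches: 1)
  'a' -> in reference (ref count 2, used 1/2) -> match (matches: 2)
  'garden' -> not in reference -> no match (matches: 2)
  'near' -> in reference (ref count 2, used 2/2) -> match (matches: 3)
  'small' -> in reference (ref count 3, used 1/3) -> match (matches: 4)
Clipped matches: 4, Candidate length: 5
Precision = 4/5

4/5


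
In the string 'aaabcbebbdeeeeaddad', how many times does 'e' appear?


Scanning 'aaabcbebbdeeeeaddad' for 'e':
  Position 6: 'e' -> MATCH (count: 1)
  Position 10: 'e' -> MATCH (count: 2)
  Position 11: 'e' -> MATCH (count: 3)
  Position 12: 'e' -> MATCH (count: 4)
  Position 13: 'e' -> MATCH (count: 5)
Total occurrences of 'e': 5

5


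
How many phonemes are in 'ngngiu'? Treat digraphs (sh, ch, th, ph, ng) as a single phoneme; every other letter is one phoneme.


Parsing 'ngngiu' greedily, digraphs first:
  'ng' -> digraph (1 consonant phoneme) (phonemes so far: 1)
  'ng' -> digraph (1 consonant phoneme) (phonemes so far: 2)
  'i' -> vowel phoneme (phonemes so far: 3)
  'u' -> vowel phoneme (phonemes so far: 4)
Total phonemes: 4

4


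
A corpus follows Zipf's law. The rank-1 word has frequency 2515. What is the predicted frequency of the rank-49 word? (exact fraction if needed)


Zipf's law: freq(rank) = f1 / rank
f1 = 2515, rank = 49
freq = 2515 / 49
GCD(2515, 49) = 1
Simplified: 2515/49

2515/49


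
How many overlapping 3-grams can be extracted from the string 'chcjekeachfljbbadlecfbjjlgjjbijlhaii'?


String 'chcjekeachfljbbadlecfbjjlgjjbijlhaii' has length L = 36.
Number of overlapping n-grams = L - n + 1
Substituting: 36 - 3 + 1 = 34

34


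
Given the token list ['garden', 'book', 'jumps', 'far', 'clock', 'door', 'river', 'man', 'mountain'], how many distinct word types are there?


Listing all tokens and tracking unique types:
  Token 1: 'garden' -> NEW (unique so far: 1)
  Token 2: 'book' -> NEW (unique so far: 2)
  Token 3: 'jumps' -> NEW (unique so far: 3)
  Token 4: 'far' -> NEW (unique so far: 4)
  Token 5: 'clock' -> NEW (unique so far: 5)
  Token 6: 'door' -> NEW (unique so far: 6)
  Token 7: 'river' -> NEW (unique so far: 7)
  Token 8: 'man' -> NEW (unique so far: 8)
  Token 9: 'mountain' -> NEW (unique so far: 9)
Unique types: ('book', 'clock', 'door', 'far', 'garden', 'jumps', 'man', 'mountain', 'river')
Vocabulary size: 9

9


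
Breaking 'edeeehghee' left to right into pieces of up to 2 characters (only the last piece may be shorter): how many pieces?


'edeeehghee' has 10 characters.
Chunking with max size 2:
  Chunk 1: 'ed' (positions 0-1)
  Chunk 2: 'ee' (positions 2-3)
  Chunk 3: 'eh' (positions 4-5)
  Chunk 4: 'gh' (positions 6-7)
  Chunk 5: 'ee' (positions 8-9)
Total chunks: ceil(10 / 2) = 5

5


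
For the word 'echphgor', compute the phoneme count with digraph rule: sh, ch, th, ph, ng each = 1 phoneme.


Parsing 'echphgor' greedily, digraphs first:
  'e' -> vowel phoneme (phonemes so far: 1)
  'ch' -> digraph (1 consonant phoneme) (phonemes so far: 2)
  'ph' -> digraph (1 consonant phoneme) (phonemes so far: 3)
  'g' -> consonant phoneme (phonemes so far: 4)
  'o' -> vowel phoneme (phonemes so far: 5)
  'r' -> consonant phoneme (phonemes so far: 6)
Total phonemes: 6

6


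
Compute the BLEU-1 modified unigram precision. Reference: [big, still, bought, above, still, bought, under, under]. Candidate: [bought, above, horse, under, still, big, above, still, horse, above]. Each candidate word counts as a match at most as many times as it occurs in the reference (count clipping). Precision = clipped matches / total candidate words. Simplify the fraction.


Reference word counts: {'above': 1, 'big': 1, 'bought': 2, 'still': 2, 'under': 2}
Checking each candidate word (with clipping):
  'bought' -> in reference (ref count 2, used 1/2) -> match (matches: 1)
  'above' -> in reference (ref count 1, used 1/1) -> match (matches: 2)
  'horse' -> not in reference -> no match (matches: 2)
  'under' -> in reference (ref count 2, used 1/2) -> match (matches: 3)
  'still' -> in reference (ref count 2, used 1/2) -> match (matches: 4)
  'big' -> in reference (ref count 1, used 1/1) -> match (matches: 5)
  'above' -> ref count 1 already used up (1/1) -> clipped, no match (matches: 5)
  'still' -> in reference (ref count 2, used 2/2) -> match (matches: 6)
  'horse' -> not in reference -> no match (matches: 6)
  'above' -> ref count 1 already used up (1/1) -> clipped, no match (matches: 6)
Clipped matches: 6, Candidate length: 10
Precision = 6/10 = 3/5

3/5


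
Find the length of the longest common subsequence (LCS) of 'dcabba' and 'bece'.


DP table for LCS of 'dcabba' and 'bece':
       b  e  c  e
    0  0  0  0  0
  d 0  0  0  0  0
  c 0  0  0  1  1
  a 0  0  0  1  1
  b 0  1  1  1  1
  b 0  1  1  1  1
  a 0  1  1  1  1
LCS: 'c'
LCS length = 1

1


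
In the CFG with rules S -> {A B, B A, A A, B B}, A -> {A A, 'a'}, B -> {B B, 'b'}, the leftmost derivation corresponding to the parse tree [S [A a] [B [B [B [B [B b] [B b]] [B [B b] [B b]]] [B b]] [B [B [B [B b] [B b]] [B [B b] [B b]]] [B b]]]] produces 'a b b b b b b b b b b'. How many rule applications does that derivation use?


Every bracketed nonterminal node [X ...] in the tree is produced by exactly one rule application.
Reading the tree off as a leftmost derivation:
  Step 1: S  =>  A B   (applied S -> A B)
  Step 2: A B  =>  a B   (applied A -> a)
  Step 3: a B  =>  a B B   (applied B -> B B)
  Step 4: a B B  =>  a B B B   (applied B -> B B)
  Step 5: a B B B  =>  a B B B B   (applied B -> B B)
  Step 6: a B B B B  =>  a B B B B B   (applied B -> B B)
  Step 7: a B B B B B  =>  a b B B B B   (applied B -> b)
  Step 8: a b B B B B  =>  a b b B B B   (applied B -> b)
  Step 9: a b b B B B  =>  a b b B B B B   (applied B -> B B)
  Step 10: a b b B B B B  =>  a b b b B B B   (applied B -> b)
  Step 11: a b b b B B B  =>  a b b b b B B   (applied B -> b)
  Step 12: a b b b b B B  =>  a b b b b b B   (applied B -> b)
  Step 13: a b b b b b B  =>  a b b b b b B B   (applied B -> B B)
  Step 14: a b b b b b B B  =>  a b b b b b B B B   (applied B -> B B)
  Step 15: a b b b b b B B B  =>  a b b b b b B B B B   (applied B -> B B)
  Step 16: a b b b b b B B B B  =>  a b b b b b b B B B   (applied B -> b)
  Step 17: a b b b b b b B B B  =>  a b b b b b b b B B   (applied B -> b)
  Step 18: a b b b b b b b B B  =>  a b b b b b b b B B B   (applied B -> B B)
  Step 19: a b b b b b b b B B B  =>  a b b b b b b b b B B   (applied B -> b)
  Step 20: a b b b b b b b b B B  =>  a b b b b b b b b b B   (applied B -> b)
  Step 21: a b b b b b b b b b B  =>  a b b b b b b b b b b   (applied B -> b)
Final yield: a b b b b b b b b b b
Total rewrite steps: 21

21


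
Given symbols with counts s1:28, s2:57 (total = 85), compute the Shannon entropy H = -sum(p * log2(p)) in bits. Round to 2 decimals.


Computing entropy H = -sum(p_i * log2(p_i)):
  s1: p = 28/85 = 0.3294, -p*log2(p) = 0.5277
  s2: p = 57/85 = 0.6706, -p*log2(p) = 0.3866
H = sum of terms = 0.9143
Rounded to 2 decimals: 0.91

0.91


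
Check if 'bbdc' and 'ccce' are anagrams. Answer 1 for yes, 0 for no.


Sort characters of 'bbdc': 'bbcd'
Sort characters of 'ccce': 'ccce'
Sorted forms differ -> they are NOT anagrams
Result: 0

0


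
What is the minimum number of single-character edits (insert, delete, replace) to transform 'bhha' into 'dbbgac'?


Building DP table for s1='bhha' (len 4) and s2='dbbgac' (len 6):
       d  b  b  g  a  c
    0  1  2  3  4  5  6
  b 1  1  1  2  3  4  5
  h 2  2  2  2  3  4  5
  h 3  3  3  3  3  4  5
  a 4  4  4  4  4  3  4
Edit distance = dp[4][6] = 4

4


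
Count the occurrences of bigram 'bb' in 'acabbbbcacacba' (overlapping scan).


Scanning 'acabbbbcacacba' for bigram 'bb':
  Position 0: 'ac' -> no
  Position 1: 'ca' -> no
  Position 2: 'ab' -> no
  Position 3: 'bb' -> MATCH
  Position 4: 'bb' -> MATCH
  Position 5: 'bb' -> MATCH
  Position 6: 'bc' -> no
  Position 7: 'ca' -> no
  Position 8: 'ac' -> no
  Position 9: 'ca' -> no
  Position 10: 'ac' -> no
  Position 11: 'cb' -> no
  Position 12: 'ba' -> no
Total matches: 3

3


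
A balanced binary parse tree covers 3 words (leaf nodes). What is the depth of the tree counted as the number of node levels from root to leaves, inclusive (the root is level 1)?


In a balanced binary tree with n leaves the deepest leaf is ceil(log2(n)) edges below the root,
so counting node levels inclusive of root and leaves gives ceil(log2(n)) + 1 levels.
log2(3) = 1.5850
ceil(1.5850) = 2
levels = 2 + 1 = 3

3


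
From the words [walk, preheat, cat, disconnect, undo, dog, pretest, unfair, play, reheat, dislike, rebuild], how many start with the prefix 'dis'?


Checking each word for prefix 'dis':
  'walk' -> no (count: 0)
  'preheat' -> no (count: 0)
  'cat' -> no (count: 0)
  'disconnect' -> YES, starts with 'dis' (count: 1)
  'undo' -> no (count: 1)
  'dog' -> no (count: 1)
  'pretest' -> no (count: 1)
  'unfair' -> no (count: 1)
  'play' -> no (count: 1)
  'reheat' -> no (count: 1)
  'dislike' -> YES, starts with 'dis' (count: 2)
  'rebuild' -> no (count: 2)
Total with prefix 'dis': 2

2


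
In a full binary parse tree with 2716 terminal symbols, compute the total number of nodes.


Leaf nodes (terminals): 2716
Internal nodes = n - 1 = 2716 - 1 = 2715
Total = leaves + internal = 2716 + 2715 = 5431

5431


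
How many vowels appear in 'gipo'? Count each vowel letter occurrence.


Scanning each character of 'gipo':
  Position 1: 'g' -> consonant (running count: 0)
  Position 2: 'i' -> vowel (running count: 1)
  Position 3: 'p' -> consonant (running count: 1)
  Position 4: 'o' -> vowel (running count: 2)
Total vowels: 2

2


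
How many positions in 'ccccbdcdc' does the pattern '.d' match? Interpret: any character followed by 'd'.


Pattern: .d means any character followed by 'd'.
Scanning 'ccccbdcdc' position-by-position:
  Pos 0: window 'cc' -> no
  Pos 1: window 'cc' -> no
  Pos 2: window 'cc' -> no
  Pos 3: window 'cb' -> no
  Pos 4: window 'bd' -> MATCH
  Pos 5: window 'dc' -> no
  Pos 6: window 'cd' -> MATCH
  Pos 7: window 'dc' -> no
  Pos 8: window 'c' -> no
Total matches: 2

2


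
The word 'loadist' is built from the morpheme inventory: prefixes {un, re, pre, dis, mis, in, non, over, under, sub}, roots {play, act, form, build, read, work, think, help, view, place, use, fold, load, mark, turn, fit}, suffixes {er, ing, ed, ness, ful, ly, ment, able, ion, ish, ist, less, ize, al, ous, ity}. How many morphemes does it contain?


Segmenting 'loadist' against the inventory:
  'load' -> root (morpheme 1)
  'ist' -> suffix (morpheme 2)
Total morphemes: 2

2
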